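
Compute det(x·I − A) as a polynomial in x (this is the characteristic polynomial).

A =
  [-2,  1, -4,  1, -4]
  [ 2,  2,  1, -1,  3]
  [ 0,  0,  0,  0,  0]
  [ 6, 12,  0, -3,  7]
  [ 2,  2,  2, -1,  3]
x^5

Expanding det(x·I − A) (e.g. by cofactor expansion or by noting that A is similar to its Jordan form J, which has the same characteristic polynomial as A) gives
  χ_A(x) = x^5
which factors as x^5. The eigenvalues (with algebraic multiplicities) are λ = 0 with multiplicity 5.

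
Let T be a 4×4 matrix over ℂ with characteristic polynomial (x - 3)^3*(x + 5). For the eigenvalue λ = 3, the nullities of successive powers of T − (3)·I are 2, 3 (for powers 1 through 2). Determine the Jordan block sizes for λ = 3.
Block sizes for λ = 3: [2, 1]

From the dimensions of kernels of powers, the number of Jordan blocks of size at least j is d_j − d_{j−1} where d_j = dim ker(N^j) (with d_0 = 0). Computing the differences gives [2, 1].
The number of blocks of size exactly k is (#blocks of size ≥ k) − (#blocks of size ≥ k + 1), so the partition is: 1 block(s) of size 1, 1 block(s) of size 2.
In nonincreasing order the block sizes are [2, 1].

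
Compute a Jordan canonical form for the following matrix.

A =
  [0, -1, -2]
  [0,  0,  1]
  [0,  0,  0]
J_3(0)

The characteristic polynomial is
  det(x·I − A) = x^3

Eigenvalues and multiplicities (the geometric multiplicity of λ is n − rank(A − λI), which equals the number of Jordan blocks for λ):
  λ = 0: algebraic multiplicity = 3, geometric multiplicity = 1

Determining the block sizes for each eigenvalue:
  λ = 0: one block (gm = 1), so the single block has size am = 3 → block sizes [3]

Assembling the blocks gives a Jordan form
J =
  [0, 1, 0]
  [0, 0, 1]
  [0, 0, 0]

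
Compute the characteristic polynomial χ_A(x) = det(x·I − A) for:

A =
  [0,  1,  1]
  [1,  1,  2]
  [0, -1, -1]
x^3

Expanding det(x·I − A) (e.g. by cofactor expansion or by noting that A is similar to its Jordan form J, which has the same characteristic polynomial as A) gives
  χ_A(x) = x^3
which factors as x^3. The eigenvalues (with algebraic multiplicities) are λ = 0 with multiplicity 3.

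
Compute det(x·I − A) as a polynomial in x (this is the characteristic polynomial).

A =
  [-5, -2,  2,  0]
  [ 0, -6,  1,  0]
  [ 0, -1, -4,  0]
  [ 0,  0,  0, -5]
x^4 + 20*x^3 + 150*x^2 + 500*x + 625

Expanding det(x·I − A) (e.g. by cofactor expansion or by noting that A is similar to its Jordan form J, which has the same characteristic polynomial as A) gives
  χ_A(x) = x^4 + 20*x^3 + 150*x^2 + 500*x + 625
which factors as (x + 5)^4. The eigenvalues (with algebraic multiplicities) are λ = -5 with multiplicity 4.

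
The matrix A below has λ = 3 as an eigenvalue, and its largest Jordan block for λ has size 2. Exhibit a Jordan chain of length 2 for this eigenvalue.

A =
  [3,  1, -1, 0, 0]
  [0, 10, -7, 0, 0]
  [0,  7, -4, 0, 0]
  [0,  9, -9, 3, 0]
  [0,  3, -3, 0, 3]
A Jordan chain for λ = 3 of length 2:
v_1 = (1, 7, 7, 9, 3)ᵀ
v_2 = (0, 1, 0, 0, 0)ᵀ

Let N = A − (3)·I. We want v_2 with N^2 v_2 = 0 but N^1 v_2 ≠ 0; then v_{j-1} := N · v_j for j = 2, …, 2.

Pick v_2 = (0, 1, 0, 0, 0)ᵀ.
Then v_1 = N · v_2 = (1, 7, 7, 9, 3)ᵀ.

Sanity check: (A − (3)·I) v_1 = (0, 0, 0, 0, 0)ᵀ = 0. ✓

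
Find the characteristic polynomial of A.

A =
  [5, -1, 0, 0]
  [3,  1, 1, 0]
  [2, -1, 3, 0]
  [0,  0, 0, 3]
x^4 - 12*x^3 + 54*x^2 - 108*x + 81

Expanding det(x·I − A) (e.g. by cofactor expansion or by noting that A is similar to its Jordan form J, which has the same characteristic polynomial as A) gives
  χ_A(x) = x^4 - 12*x^3 + 54*x^2 - 108*x + 81
which factors as (x - 3)^4. The eigenvalues (with algebraic multiplicities) are λ = 3 with multiplicity 4.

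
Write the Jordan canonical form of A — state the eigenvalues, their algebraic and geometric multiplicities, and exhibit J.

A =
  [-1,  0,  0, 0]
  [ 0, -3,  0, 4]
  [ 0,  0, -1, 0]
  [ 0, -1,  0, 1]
J_2(-1) ⊕ J_1(-1) ⊕ J_1(-1)

The characteristic polynomial is
  det(x·I − A) = x^4 + 4*x^3 + 6*x^2 + 4*x + 1 = (x + 1)^4

Eigenvalues and multiplicities (the geometric multiplicity of λ is n − rank(A − λI), which equals the number of Jordan blocks for λ):
  λ = -1: algebraic multiplicity = 4, geometric multiplicity = 3

Determining the block sizes for each eigenvalue:
  λ = -1: 3 blocks summing to 4 forces exactly one block of size 2 and the rest size 1 → block sizes [2, 1, 1]

Assembling the blocks gives a Jordan form
J =
  [-1,  1,  0,  0]
  [ 0, -1,  0,  0]
  [ 0,  0, -1,  0]
  [ 0,  0,  0, -1]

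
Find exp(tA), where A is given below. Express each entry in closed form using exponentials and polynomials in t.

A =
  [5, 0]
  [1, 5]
e^{tA} =
  [exp(5*t), 0]
  [t*exp(5*t), exp(5*t)]

Strategy: write A = P · J · P⁻¹ where J is a Jordan canonical form, so e^{tA} = P · e^{tJ} · P⁻¹, and e^{tJ} can be computed block-by-block.

A has Jordan form
J =
  [5, 1]
  [0, 5]
(up to reordering of blocks).

Per-block formulas:
  For a 2×2 Jordan block J_2(5): exp(t · J_2(5)) = e^(5t)·(I + t·N), where N is the 2×2 nilpotent shift.

After assembling e^{tJ} and conjugating by P, we get:

e^{tA} =
  [exp(5*t), 0]
  [t*exp(5*t), exp(5*t)]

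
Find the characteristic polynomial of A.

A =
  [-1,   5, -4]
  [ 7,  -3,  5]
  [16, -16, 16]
x^3 - 12*x^2 + 48*x - 64

Expanding det(x·I − A) (e.g. by cofactor expansion or by noting that A is similar to its Jordan form J, which has the same characteristic polynomial as A) gives
  χ_A(x) = x^3 - 12*x^2 + 48*x - 64
which factors as (x - 4)^3. The eigenvalues (with algebraic multiplicities) are λ = 4 with multiplicity 3.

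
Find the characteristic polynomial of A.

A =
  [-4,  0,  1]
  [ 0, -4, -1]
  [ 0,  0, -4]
x^3 + 12*x^2 + 48*x + 64

Expanding det(x·I − A) (e.g. by cofactor expansion or by noting that A is similar to its Jordan form J, which has the same characteristic polynomial as A) gives
  χ_A(x) = x^3 + 12*x^2 + 48*x + 64
which factors as (x + 4)^3. The eigenvalues (with algebraic multiplicities) are λ = -4 with multiplicity 3.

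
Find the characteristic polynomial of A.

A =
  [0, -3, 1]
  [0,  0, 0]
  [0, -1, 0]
x^3

Expanding det(x·I − A) (e.g. by cofactor expansion or by noting that A is similar to its Jordan form J, which has the same characteristic polynomial as A) gives
  χ_A(x) = x^3
which factors as x^3. The eigenvalues (with algebraic multiplicities) are λ = 0 with multiplicity 3.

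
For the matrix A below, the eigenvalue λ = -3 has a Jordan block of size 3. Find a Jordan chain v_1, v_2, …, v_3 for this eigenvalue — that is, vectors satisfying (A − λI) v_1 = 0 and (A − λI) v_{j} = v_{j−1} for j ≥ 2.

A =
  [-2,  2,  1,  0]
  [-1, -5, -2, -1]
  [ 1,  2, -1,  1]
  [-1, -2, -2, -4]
A Jordan chain for λ = -3 of length 3:
v_1 = (-1, 1, -1, 1)ᵀ
v_2 = (1, -2, 2, -2)ᵀ
v_3 = (0, 0, 1, 0)ᵀ

Let N = A − (-3)·I. We want v_3 with N^3 v_3 = 0 but N^2 v_3 ≠ 0; then v_{j-1} := N · v_j for j = 3, …, 2.

Pick v_3 = (0, 0, 1, 0)ᵀ.
Then v_2 = N · v_3 = (1, -2, 2, -2)ᵀ.
Then v_1 = N · v_2 = (-1, 1, -1, 1)ᵀ.

Sanity check: (A − (-3)·I) v_1 = (0, 0, 0, 0)ᵀ = 0. ✓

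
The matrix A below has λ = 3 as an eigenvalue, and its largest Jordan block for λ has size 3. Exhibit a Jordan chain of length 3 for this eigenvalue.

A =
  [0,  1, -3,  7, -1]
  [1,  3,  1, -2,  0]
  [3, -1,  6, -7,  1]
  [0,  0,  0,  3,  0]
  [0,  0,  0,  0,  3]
A Jordan chain for λ = 3 of length 3:
v_1 = (1, 0, -1, 0, 0)ᵀ
v_2 = (-3, 1, 3, 0, 0)ᵀ
v_3 = (1, 0, 0, 0, 0)ᵀ

Let N = A − (3)·I. We want v_3 with N^3 v_3 = 0 but N^2 v_3 ≠ 0; then v_{j-1} := N · v_j for j = 3, …, 2.

Pick v_3 = (1, 0, 0, 0, 0)ᵀ.
Then v_2 = N · v_3 = (-3, 1, 3, 0, 0)ᵀ.
Then v_1 = N · v_2 = (1, 0, -1, 0, 0)ᵀ.

Sanity check: (A − (3)·I) v_1 = (0, 0, 0, 0, 0)ᵀ = 0. ✓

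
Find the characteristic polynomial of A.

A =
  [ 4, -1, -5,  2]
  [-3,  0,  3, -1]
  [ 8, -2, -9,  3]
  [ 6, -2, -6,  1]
x^4 + 4*x^3 + 6*x^2 + 4*x + 1

Expanding det(x·I − A) (e.g. by cofactor expansion or by noting that A is similar to its Jordan form J, which has the same characteristic polynomial as A) gives
  χ_A(x) = x^4 + 4*x^3 + 6*x^2 + 4*x + 1
which factors as (x + 1)^4. The eigenvalues (with algebraic multiplicities) are λ = -1 with multiplicity 4.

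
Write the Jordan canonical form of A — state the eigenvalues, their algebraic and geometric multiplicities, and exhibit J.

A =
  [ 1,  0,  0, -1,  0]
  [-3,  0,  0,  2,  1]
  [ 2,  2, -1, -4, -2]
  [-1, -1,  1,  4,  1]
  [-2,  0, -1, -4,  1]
J_3(1) ⊕ J_2(1)

The characteristic polynomial is
  det(x·I − A) = x^5 - 5*x^4 + 10*x^3 - 10*x^2 + 5*x - 1 = (x - 1)^5

Eigenvalues and multiplicities (the geometric multiplicity of λ is n − rank(A − λI), which equals the number of Jordan blocks for λ):
  λ = 1: algebraic multiplicity = 5, geometric multiplicity = 2

Determining the block sizes for each eigenvalue:
  λ = 1: with am = 5 and gm = 2, the partition is not yet determined (e.g. several partitions of 5 into 2 parts exist). Let N = A − (1)·I. Computing rank(N^1) = 3, rank(N^2) = 1, rank(N^3) = 0; the number of blocks of size ≥ j is rank(N^{j−1}) − rank(N^j), giving [2, 2, 1]. So we have 1 block(s) of size 3, 1 block(s) of size 2 → block sizes [3, 2]

Assembling the blocks gives a Jordan form
J =
  [1, 1, 0, 0, 0]
  [0, 1, 1, 0, 0]
  [0, 0, 1, 0, 0]
  [0, 0, 0, 1, 1]
  [0, 0, 0, 0, 1]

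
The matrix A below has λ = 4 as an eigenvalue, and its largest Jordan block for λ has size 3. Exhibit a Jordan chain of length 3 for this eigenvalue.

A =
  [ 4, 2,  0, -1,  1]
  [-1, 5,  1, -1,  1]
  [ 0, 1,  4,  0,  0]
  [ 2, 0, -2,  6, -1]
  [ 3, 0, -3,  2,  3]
A Jordan chain for λ = 4 of length 3:
v_1 = (-2, 0, -2, 0, 0)ᵀ
v_2 = (-1, -2, -1, 2, 4)ᵀ
v_3 = (2, -1, 0, -1, 0)ᵀ

Let N = A − (4)·I. We want v_3 with N^3 v_3 = 0 but N^2 v_3 ≠ 0; then v_{j-1} := N · v_j for j = 3, …, 2.

Pick v_3 = (2, -1, 0, -1, 0)ᵀ.
Then v_2 = N · v_3 = (-1, -2, -1, 2, 4)ᵀ.
Then v_1 = N · v_2 = (-2, 0, -2, 0, 0)ᵀ.

Sanity check: (A − (4)·I) v_1 = (0, 0, 0, 0, 0)ᵀ = 0. ✓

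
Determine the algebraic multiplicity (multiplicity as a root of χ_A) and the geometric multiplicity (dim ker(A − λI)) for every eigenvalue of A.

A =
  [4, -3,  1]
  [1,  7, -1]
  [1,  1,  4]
λ = 5: alg = 3, geom = 1

Step 1 — factor the characteristic polynomial to read off the algebraic multiplicities:
  χ_A(x) = (x - 5)^3

Step 2 — compute geometric multiplicities via the rank-nullity identity g(λ) = n − rank(A − λI):
  rank(A − (5)·I) = 2, so dim ker(A − (5)·I) = n − 2 = 1

Summary:
  λ = 5: algebraic multiplicity = 3, geometric multiplicity = 1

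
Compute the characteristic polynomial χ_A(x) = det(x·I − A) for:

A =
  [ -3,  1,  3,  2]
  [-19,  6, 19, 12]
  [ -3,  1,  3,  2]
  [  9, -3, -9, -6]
x^4

Expanding det(x·I − A) (e.g. by cofactor expansion or by noting that A is similar to its Jordan form J, which has the same characteristic polynomial as A) gives
  χ_A(x) = x^4
which factors as x^4. The eigenvalues (with algebraic multiplicities) are λ = 0 with multiplicity 4.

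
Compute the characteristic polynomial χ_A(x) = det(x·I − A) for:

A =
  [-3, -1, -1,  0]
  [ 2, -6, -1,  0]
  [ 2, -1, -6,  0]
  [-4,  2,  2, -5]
x^4 + 20*x^3 + 150*x^2 + 500*x + 625

Expanding det(x·I − A) (e.g. by cofactor expansion or by noting that A is similar to its Jordan form J, which has the same characteristic polynomial as A) gives
  χ_A(x) = x^4 + 20*x^3 + 150*x^2 + 500*x + 625
which factors as (x + 5)^4. The eigenvalues (with algebraic multiplicities) are λ = -5 with multiplicity 4.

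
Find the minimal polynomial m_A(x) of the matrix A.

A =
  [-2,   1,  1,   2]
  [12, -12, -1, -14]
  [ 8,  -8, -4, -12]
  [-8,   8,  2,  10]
x^3 + 6*x^2 + 12*x + 8

The characteristic polynomial is χ_A(x) = (x + 2)^4, so the eigenvalues are known. The minimal polynomial is
  m_A(x) = Π_λ (x − λ)^{k_λ}
where k_λ is the size of the *largest* Jordan block for λ (equivalently, the smallest k with (A − λI)^k v = 0 for every generalised eigenvector v of λ).

  λ = -2: largest Jordan block has size 3, contributing (x + 2)^3

So m_A(x) = (x + 2)^3 = x^3 + 6*x^2 + 12*x + 8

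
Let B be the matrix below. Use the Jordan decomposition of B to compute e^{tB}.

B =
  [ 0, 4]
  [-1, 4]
e^{tB} =
  [-2*t*exp(2*t) + exp(2*t), 4*t*exp(2*t)]
  [-t*exp(2*t), 2*t*exp(2*t) + exp(2*t)]

Strategy: write B = P · J · P⁻¹ where J is a Jordan canonical form, so e^{tB} = P · e^{tJ} · P⁻¹, and e^{tJ} can be computed block-by-block.

B has Jordan form
J =
  [2, 1]
  [0, 2]
(up to reordering of blocks).

Per-block formulas:
  For a 2×2 Jordan block J_2(2): exp(t · J_2(2)) = e^(2t)·(I + t·N), where N is the 2×2 nilpotent shift.

After assembling e^{tJ} and conjugating by P, we get:

e^{tB} =
  [-2*t*exp(2*t) + exp(2*t), 4*t*exp(2*t)]
  [-t*exp(2*t), 2*t*exp(2*t) + exp(2*t)]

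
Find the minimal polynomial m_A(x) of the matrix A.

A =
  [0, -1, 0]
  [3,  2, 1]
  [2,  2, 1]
x^3 - 3*x^2 + 3*x - 1

The characteristic polynomial is χ_A(x) = (x - 1)^3, so the eigenvalues are known. The minimal polynomial is
  m_A(x) = Π_λ (x − λ)^{k_λ}
where k_λ is the size of the *largest* Jordan block for λ (equivalently, the smallest k with (A − λI)^k v = 0 for every generalised eigenvector v of λ).

  λ = 1: largest Jordan block has size 3, contributing (x − 1)^3

So m_A(x) = (x - 1)^3 = x^3 - 3*x^2 + 3*x - 1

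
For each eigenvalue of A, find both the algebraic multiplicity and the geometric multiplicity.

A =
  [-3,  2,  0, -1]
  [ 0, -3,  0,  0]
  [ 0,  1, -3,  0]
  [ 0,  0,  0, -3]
λ = -3: alg = 4, geom = 2

Step 1 — factor the characteristic polynomial to read off the algebraic multiplicities:
  χ_A(x) = (x + 3)^4

Step 2 — compute geometric multiplicities via the rank-nullity identity g(λ) = n − rank(A − λI):
  rank(A − (-3)·I) = 2, so dim ker(A − (-3)·I) = n − 2 = 2

Summary:
  λ = -3: algebraic multiplicity = 4, geometric multiplicity = 2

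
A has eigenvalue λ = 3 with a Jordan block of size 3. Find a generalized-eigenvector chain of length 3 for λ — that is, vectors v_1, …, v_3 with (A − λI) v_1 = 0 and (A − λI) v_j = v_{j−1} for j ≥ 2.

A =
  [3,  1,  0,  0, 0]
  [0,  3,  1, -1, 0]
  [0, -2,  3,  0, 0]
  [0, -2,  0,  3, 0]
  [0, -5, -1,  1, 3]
A Jordan chain for λ = 3 of length 3:
v_1 = (1, 0, -2, -2, -5)ᵀ
v_2 = (0, 1, 0, 0, -1)ᵀ
v_3 = (0, 0, 1, 0, 0)ᵀ

Let N = A − (3)·I. We want v_3 with N^3 v_3 = 0 but N^2 v_3 ≠ 0; then v_{j-1} := N · v_j for j = 3, …, 2.

Pick v_3 = (0, 0, 1, 0, 0)ᵀ.
Then v_2 = N · v_3 = (0, 1, 0, 0, -1)ᵀ.
Then v_1 = N · v_2 = (1, 0, -2, -2, -5)ᵀ.

Sanity check: (A − (3)·I) v_1 = (0, 0, 0, 0, 0)ᵀ = 0. ✓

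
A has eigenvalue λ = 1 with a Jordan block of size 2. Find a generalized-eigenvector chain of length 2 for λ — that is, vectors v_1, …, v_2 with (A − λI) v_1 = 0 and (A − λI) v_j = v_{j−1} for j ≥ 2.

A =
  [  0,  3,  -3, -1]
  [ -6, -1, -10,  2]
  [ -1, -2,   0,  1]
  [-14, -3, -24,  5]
A Jordan chain for λ = 1 of length 2:
v_1 = (-1, -6, -1, -14)ᵀ
v_2 = (1, 0, 0, 0)ᵀ

Let N = A − (1)·I. We want v_2 with N^2 v_2 = 0 but N^1 v_2 ≠ 0; then v_{j-1} := N · v_j for j = 2, …, 2.

Pick v_2 = (1, 0, 0, 0)ᵀ.
Then v_1 = N · v_2 = (-1, -6, -1, -14)ᵀ.

Sanity check: (A − (1)·I) v_1 = (0, 0, 0, 0)ᵀ = 0. ✓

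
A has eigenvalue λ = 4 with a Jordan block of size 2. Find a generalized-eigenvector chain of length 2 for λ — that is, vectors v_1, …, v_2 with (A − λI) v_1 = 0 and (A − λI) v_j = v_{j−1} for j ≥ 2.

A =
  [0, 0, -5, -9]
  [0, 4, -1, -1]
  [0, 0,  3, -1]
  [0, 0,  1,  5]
A Jordan chain for λ = 4 of length 2:
v_1 = (1, 1, 1, -1)ᵀ
v_2 = (1, 0, -1, 0)ᵀ

Let N = A − (4)·I. We want v_2 with N^2 v_2 = 0 but N^1 v_2 ≠ 0; then v_{j-1} := N · v_j for j = 2, …, 2.

Pick v_2 = (1, 0, -1, 0)ᵀ.
Then v_1 = N · v_2 = (1, 1, 1, -1)ᵀ.

Sanity check: (A − (4)·I) v_1 = (0, 0, 0, 0)ᵀ = 0. ✓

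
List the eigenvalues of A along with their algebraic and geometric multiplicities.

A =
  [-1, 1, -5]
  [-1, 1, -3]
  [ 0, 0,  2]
λ = 0: alg = 2, geom = 1; λ = 2: alg = 1, geom = 1

Step 1 — factor the characteristic polynomial to read off the algebraic multiplicities:
  χ_A(x) = x^2*(x - 2)

Step 2 — compute geometric multiplicities via the rank-nullity identity g(λ) = n − rank(A − λI):
  rank(A − (0)·I) = 2, so dim ker(A − (0)·I) = n − 2 = 1
  rank(A − (2)·I) = 2, so dim ker(A − (2)·I) = n − 2 = 1

Summary:
  λ = 0: algebraic multiplicity = 2, geometric multiplicity = 1
  λ = 2: algebraic multiplicity = 1, geometric multiplicity = 1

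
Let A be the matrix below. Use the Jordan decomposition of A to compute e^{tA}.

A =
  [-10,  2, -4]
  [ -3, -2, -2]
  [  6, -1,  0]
e^{tA} =
  [3*t^2*exp(-4*t) - 6*t*exp(-4*t) + exp(-4*t), -2*t^2*exp(-4*t) + 2*t*exp(-4*t), 2*t^2*exp(-4*t) - 4*t*exp(-4*t)]
  [-3*t*exp(-4*t), 2*t*exp(-4*t) + exp(-4*t), -2*t*exp(-4*t)]
  [-9*t^2*exp(-4*t)/2 + 6*t*exp(-4*t), 3*t^2*exp(-4*t) - t*exp(-4*t), -3*t^2*exp(-4*t) + 4*t*exp(-4*t) + exp(-4*t)]

Strategy: write A = P · J · P⁻¹ where J is a Jordan canonical form, so e^{tA} = P · e^{tJ} · P⁻¹, and e^{tJ} can be computed block-by-block.

A has Jordan form
J =
  [-4,  1,  0]
  [ 0, -4,  1]
  [ 0,  0, -4]
(up to reordering of blocks).

Per-block formulas:
  For a 3×3 Jordan block J_3(-4): exp(t · J_3(-4)) = e^(-4t)·(I + t·N + (t^2/2)·N^2), where N is the 3×3 nilpotent shift.

After assembling e^{tJ} and conjugating by P, we get:

e^{tA} =
  [3*t^2*exp(-4*t) - 6*t*exp(-4*t) + exp(-4*t), -2*t^2*exp(-4*t) + 2*t*exp(-4*t), 2*t^2*exp(-4*t) - 4*t*exp(-4*t)]
  [-3*t*exp(-4*t), 2*t*exp(-4*t) + exp(-4*t), -2*t*exp(-4*t)]
  [-9*t^2*exp(-4*t)/2 + 6*t*exp(-4*t), 3*t^2*exp(-4*t) - t*exp(-4*t), -3*t^2*exp(-4*t) + 4*t*exp(-4*t) + exp(-4*t)]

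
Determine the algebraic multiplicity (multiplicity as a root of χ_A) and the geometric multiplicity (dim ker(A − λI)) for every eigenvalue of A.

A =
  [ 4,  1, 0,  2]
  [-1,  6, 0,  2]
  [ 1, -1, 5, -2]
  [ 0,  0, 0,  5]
λ = 5: alg = 4, geom = 3

Step 1 — factor the characteristic polynomial to read off the algebraic multiplicities:
  χ_A(x) = (x - 5)^4

Step 2 — compute geometric multiplicities via the rank-nullity identity g(λ) = n − rank(A − λI):
  rank(A − (5)·I) = 1, so dim ker(A − (5)·I) = n − 1 = 3

Summary:
  λ = 5: algebraic multiplicity = 4, geometric multiplicity = 3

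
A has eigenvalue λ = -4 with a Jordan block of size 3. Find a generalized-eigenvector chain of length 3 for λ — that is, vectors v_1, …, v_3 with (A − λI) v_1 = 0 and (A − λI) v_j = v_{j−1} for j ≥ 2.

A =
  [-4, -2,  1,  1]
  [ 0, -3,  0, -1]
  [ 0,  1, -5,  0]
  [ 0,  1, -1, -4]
A Jordan chain for λ = -4 of length 3:
v_1 = (-2, 1, 1, 1)ᵀ
v_2 = (1, 0, -1, -1)ᵀ
v_3 = (0, 0, 1, 0)ᵀ

Let N = A − (-4)·I. We want v_3 with N^3 v_3 = 0 but N^2 v_3 ≠ 0; then v_{j-1} := N · v_j for j = 3, …, 2.

Pick v_3 = (0, 0, 1, 0)ᵀ.
Then v_2 = N · v_3 = (1, 0, -1, -1)ᵀ.
Then v_1 = N · v_2 = (-2, 1, 1, 1)ᵀ.

Sanity check: (A − (-4)·I) v_1 = (0, 0, 0, 0)ᵀ = 0. ✓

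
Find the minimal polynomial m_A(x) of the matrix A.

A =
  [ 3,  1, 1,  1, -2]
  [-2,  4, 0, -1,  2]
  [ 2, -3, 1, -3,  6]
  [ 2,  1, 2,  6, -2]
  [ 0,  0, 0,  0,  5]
x^4 - 14*x^3 + 72*x^2 - 162*x + 135

The characteristic polynomial is χ_A(x) = (x - 5)^2*(x - 3)^3, so the eigenvalues are known. The minimal polynomial is
  m_A(x) = Π_λ (x − λ)^{k_λ}
where k_λ is the size of the *largest* Jordan block for λ (equivalently, the smallest k with (A − λI)^k v = 0 for every generalised eigenvector v of λ).

  λ = 3: largest Jordan block has size 3, contributing (x − 3)^3
  λ = 5: largest Jordan block has size 1, contributing (x − 5)

So m_A(x) = (x - 5)*(x - 3)^3 = x^4 - 14*x^3 + 72*x^2 - 162*x + 135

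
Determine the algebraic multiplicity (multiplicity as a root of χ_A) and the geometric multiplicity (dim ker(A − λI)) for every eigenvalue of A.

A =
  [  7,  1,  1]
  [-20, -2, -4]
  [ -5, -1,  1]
λ = 2: alg = 3, geom = 2

Step 1 — factor the characteristic polynomial to read off the algebraic multiplicities:
  χ_A(x) = (x - 2)^3

Step 2 — compute geometric multiplicities via the rank-nullity identity g(λ) = n − rank(A − λI):
  rank(A − (2)·I) = 1, so dim ker(A − (2)·I) = n − 1 = 2

Summary:
  λ = 2: algebraic multiplicity = 3, geometric multiplicity = 2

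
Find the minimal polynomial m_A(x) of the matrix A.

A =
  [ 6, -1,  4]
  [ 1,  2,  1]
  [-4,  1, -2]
x^3 - 6*x^2 + 12*x - 8

The characteristic polynomial is χ_A(x) = (x - 2)^3, so the eigenvalues are known. The minimal polynomial is
  m_A(x) = Π_λ (x − λ)^{k_λ}
where k_λ is the size of the *largest* Jordan block for λ (equivalently, the smallest k with (A − λI)^k v = 0 for every generalised eigenvector v of λ).

  λ = 2: largest Jordan block has size 3, contributing (x − 2)^3

So m_A(x) = (x - 2)^3 = x^3 - 6*x^2 + 12*x - 8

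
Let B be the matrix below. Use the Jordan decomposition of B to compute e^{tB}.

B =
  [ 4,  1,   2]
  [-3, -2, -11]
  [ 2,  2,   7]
e^{tB} =
  [t^2*exp(3*t) + t*exp(3*t) + exp(3*t), t*exp(3*t), -t^2*exp(3*t)/2 + 2*t*exp(3*t)]
  [-5*t^2*exp(3*t) - 3*t*exp(3*t), -5*t*exp(3*t) + exp(3*t), 5*t^2*exp(3*t)/2 - 11*t*exp(3*t)]
  [2*t^2*exp(3*t) + 2*t*exp(3*t), 2*t*exp(3*t), -t^2*exp(3*t) + 4*t*exp(3*t) + exp(3*t)]

Strategy: write B = P · J · P⁻¹ where J is a Jordan canonical form, so e^{tB} = P · e^{tJ} · P⁻¹, and e^{tJ} can be computed block-by-block.

B has Jordan form
J =
  [3, 1, 0]
  [0, 3, 1]
  [0, 0, 3]
(up to reordering of blocks).

Per-block formulas:
  For a 3×3 Jordan block J_3(3): exp(t · J_3(3)) = e^(3t)·(I + t·N + (t^2/2)·N^2), where N is the 3×3 nilpotent shift.

After assembling e^{tJ} and conjugating by P, we get:

e^{tB} =
  [t^2*exp(3*t) + t*exp(3*t) + exp(3*t), t*exp(3*t), -t^2*exp(3*t)/2 + 2*t*exp(3*t)]
  [-5*t^2*exp(3*t) - 3*t*exp(3*t), -5*t*exp(3*t) + exp(3*t), 5*t^2*exp(3*t)/2 - 11*t*exp(3*t)]
  [2*t^2*exp(3*t) + 2*t*exp(3*t), 2*t*exp(3*t), -t^2*exp(3*t) + 4*t*exp(3*t) + exp(3*t)]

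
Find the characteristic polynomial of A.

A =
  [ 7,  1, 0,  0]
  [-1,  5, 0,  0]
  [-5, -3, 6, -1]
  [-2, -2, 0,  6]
x^4 - 24*x^3 + 216*x^2 - 864*x + 1296

Expanding det(x·I − A) (e.g. by cofactor expansion or by noting that A is similar to its Jordan form J, which has the same characteristic polynomial as A) gives
  χ_A(x) = x^4 - 24*x^3 + 216*x^2 - 864*x + 1296
which factors as (x - 6)^4. The eigenvalues (with algebraic multiplicities) are λ = 6 with multiplicity 4.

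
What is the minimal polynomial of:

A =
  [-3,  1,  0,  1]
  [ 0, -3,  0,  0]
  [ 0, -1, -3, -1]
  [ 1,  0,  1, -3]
x^3 + 9*x^2 + 27*x + 27

The characteristic polynomial is χ_A(x) = (x + 3)^4, so the eigenvalues are known. The minimal polynomial is
  m_A(x) = Π_λ (x − λ)^{k_λ}
where k_λ is the size of the *largest* Jordan block for λ (equivalently, the smallest k with (A − λI)^k v = 0 for every generalised eigenvector v of λ).

  λ = -3: largest Jordan block has size 3, contributing (x + 3)^3

So m_A(x) = (x + 3)^3 = x^3 + 9*x^2 + 27*x + 27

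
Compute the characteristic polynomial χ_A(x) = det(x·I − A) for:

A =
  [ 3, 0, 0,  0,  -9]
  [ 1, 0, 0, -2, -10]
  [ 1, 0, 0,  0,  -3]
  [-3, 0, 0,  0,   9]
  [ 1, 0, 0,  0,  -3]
x^5

Expanding det(x·I − A) (e.g. by cofactor expansion or by noting that A is similar to its Jordan form J, which has the same characteristic polynomial as A) gives
  χ_A(x) = x^5
which factors as x^5. The eigenvalues (with algebraic multiplicities) are λ = 0 with multiplicity 5.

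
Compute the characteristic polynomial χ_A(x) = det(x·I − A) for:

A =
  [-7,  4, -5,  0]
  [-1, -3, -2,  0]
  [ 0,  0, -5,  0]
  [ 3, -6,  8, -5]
x^4 + 20*x^3 + 150*x^2 + 500*x + 625

Expanding det(x·I − A) (e.g. by cofactor expansion or by noting that A is similar to its Jordan form J, which has the same characteristic polynomial as A) gives
  χ_A(x) = x^4 + 20*x^3 + 150*x^2 + 500*x + 625
which factors as (x + 5)^4. The eigenvalues (with algebraic multiplicities) are λ = -5 with multiplicity 4.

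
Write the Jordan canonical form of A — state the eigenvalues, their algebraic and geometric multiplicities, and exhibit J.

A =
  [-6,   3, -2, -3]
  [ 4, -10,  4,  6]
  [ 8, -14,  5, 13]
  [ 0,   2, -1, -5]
J_3(-4) ⊕ J_1(-4)

The characteristic polynomial is
  det(x·I − A) = x^4 + 16*x^3 + 96*x^2 + 256*x + 256 = (x + 4)^4

Eigenvalues and multiplicities (the geometric multiplicity of λ is n − rank(A − λI), which equals the number of Jordan blocks for λ):
  λ = -4: algebraic multiplicity = 4, geometric multiplicity = 2

Determining the block sizes for each eigenvalue:
  λ = -4: with am = 4 and gm = 2, the partition is not yet determined (e.g. several partitions of 4 into 2 parts exist). Let N = A − (-4)·I. Computing rank(N^1) = 2, rank(N^2) = 1, rank(N^3) = 0; the number of blocks of size ≥ j is rank(N^{j−1}) − rank(N^j), giving [2, 1, 1]. So we have 1 block(s) of size 3, 1 block(s) of size 1 → block sizes [3, 1]

Assembling the blocks gives a Jordan form
J =
  [-4,  1,  0,  0]
  [ 0, -4,  1,  0]
  [ 0,  0, -4,  0]
  [ 0,  0,  0, -4]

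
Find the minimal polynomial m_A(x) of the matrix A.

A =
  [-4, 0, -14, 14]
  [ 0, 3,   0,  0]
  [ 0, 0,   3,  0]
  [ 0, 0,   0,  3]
x^2 + x - 12

The characteristic polynomial is χ_A(x) = (x - 3)^3*(x + 4), so the eigenvalues are known. The minimal polynomial is
  m_A(x) = Π_λ (x − λ)^{k_λ}
where k_λ is the size of the *largest* Jordan block for λ (equivalently, the smallest k with (A − λI)^k v = 0 for every generalised eigenvector v of λ).

  λ = -4: largest Jordan block has size 1, contributing (x + 4)
  λ = 3: largest Jordan block has size 1, contributing (x − 3)

So m_A(x) = (x - 3)*(x + 4) = x^2 + x - 12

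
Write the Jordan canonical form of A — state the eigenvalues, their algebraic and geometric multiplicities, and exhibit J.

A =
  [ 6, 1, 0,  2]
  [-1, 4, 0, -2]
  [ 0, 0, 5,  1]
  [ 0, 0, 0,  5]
J_2(5) ⊕ J_2(5)

The characteristic polynomial is
  det(x·I − A) = x^4 - 20*x^3 + 150*x^2 - 500*x + 625 = (x - 5)^4

Eigenvalues and multiplicities (the geometric multiplicity of λ is n − rank(A − λI), which equals the number of Jordan blocks for λ):
  λ = 5: algebraic multiplicity = 4, geometric multiplicity = 2

Determining the block sizes for each eigenvalue:
  λ = 5: with am = 4 and gm = 2, the partition is not yet determined (e.g. several partitions of 4 into 2 parts exist). Let N = A − (5)·I. Computing rank(N^1) = 2, rank(N^2) = 0; the number of blocks of size ≥ j is rank(N^{j−1}) − rank(N^j), giving [2, 2]. So we have 2 block(s) of size 2 → block sizes [2, 2]

Assembling the blocks gives a Jordan form
J =
  [5, 1, 0, 0]
  [0, 5, 0, 0]
  [0, 0, 5, 1]
  [0, 0, 0, 5]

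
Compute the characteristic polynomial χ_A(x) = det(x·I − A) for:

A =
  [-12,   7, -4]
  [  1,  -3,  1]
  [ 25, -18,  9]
x^3 + 6*x^2 + 12*x + 8

Expanding det(x·I − A) (e.g. by cofactor expansion or by noting that A is similar to its Jordan form J, which has the same characteristic polynomial as A) gives
  χ_A(x) = x^3 + 6*x^2 + 12*x + 8
which factors as (x + 2)^3. The eigenvalues (with algebraic multiplicities) are λ = -2 with multiplicity 3.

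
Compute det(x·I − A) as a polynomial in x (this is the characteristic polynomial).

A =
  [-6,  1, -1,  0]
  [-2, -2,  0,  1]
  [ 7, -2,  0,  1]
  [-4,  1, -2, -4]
x^4 + 12*x^3 + 54*x^2 + 108*x + 81

Expanding det(x·I − A) (e.g. by cofactor expansion or by noting that A is similar to its Jordan form J, which has the same characteristic polynomial as A) gives
  χ_A(x) = x^4 + 12*x^3 + 54*x^2 + 108*x + 81
which factors as (x + 3)^4. The eigenvalues (with algebraic multiplicities) are λ = -3 with multiplicity 4.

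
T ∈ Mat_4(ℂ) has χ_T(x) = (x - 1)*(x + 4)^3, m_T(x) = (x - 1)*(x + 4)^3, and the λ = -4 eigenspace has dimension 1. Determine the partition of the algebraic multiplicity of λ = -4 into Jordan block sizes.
Block sizes for λ = -4: [3]

Step 1 — from the characteristic polynomial, algebraic multiplicity of λ = -4 is 3. From dim ker(T − (-4)·I) = 1, there are exactly 1 Jordan blocks for λ = -4.
Step 2 — from the minimal polynomial, the factor (x + 4)^3 tells us the largest block for λ = -4 has size 3.
Step 3 — with total size 3, 1 blocks, and largest block 3, the block sizes (in nonincreasing order) are [3].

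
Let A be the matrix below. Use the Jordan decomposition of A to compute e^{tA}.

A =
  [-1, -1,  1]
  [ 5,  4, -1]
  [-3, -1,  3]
e^{tA} =
  [t^2*exp(2*t)/2 - 3*t*exp(2*t) + exp(2*t), -t*exp(2*t), -t^2*exp(2*t)/2 + t*exp(2*t)]
  [-t^2*exp(2*t) + 5*t*exp(2*t), 2*t*exp(2*t) + exp(2*t), t^2*exp(2*t) - t*exp(2*t)]
  [t^2*exp(2*t)/2 - 3*t*exp(2*t), -t*exp(2*t), -t^2*exp(2*t)/2 + t*exp(2*t) + exp(2*t)]

Strategy: write A = P · J · P⁻¹ where J is a Jordan canonical form, so e^{tA} = P · e^{tJ} · P⁻¹, and e^{tJ} can be computed block-by-block.

A has Jordan form
J =
  [2, 1, 0]
  [0, 2, 1]
  [0, 0, 2]
(up to reordering of blocks).

Per-block formulas:
  For a 3×3 Jordan block J_3(2): exp(t · J_3(2)) = e^(2t)·(I + t·N + (t^2/2)·N^2), where N is the 3×3 nilpotent shift.

After assembling e^{tJ} and conjugating by P, we get:

e^{tA} =
  [t^2*exp(2*t)/2 - 3*t*exp(2*t) + exp(2*t), -t*exp(2*t), -t^2*exp(2*t)/2 + t*exp(2*t)]
  [-t^2*exp(2*t) + 5*t*exp(2*t), 2*t*exp(2*t) + exp(2*t), t^2*exp(2*t) - t*exp(2*t)]
  [t^2*exp(2*t)/2 - 3*t*exp(2*t), -t*exp(2*t), -t^2*exp(2*t)/2 + t*exp(2*t) + exp(2*t)]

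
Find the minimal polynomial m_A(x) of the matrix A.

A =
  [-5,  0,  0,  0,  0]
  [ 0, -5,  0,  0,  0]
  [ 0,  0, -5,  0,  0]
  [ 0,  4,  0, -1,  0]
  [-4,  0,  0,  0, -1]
x^2 + 6*x + 5

The characteristic polynomial is χ_A(x) = (x + 1)^2*(x + 5)^3, so the eigenvalues are known. The minimal polynomial is
  m_A(x) = Π_λ (x − λ)^{k_λ}
where k_λ is the size of the *largest* Jordan block for λ (equivalently, the smallest k with (A − λI)^k v = 0 for every generalised eigenvector v of λ).

  λ = -5: largest Jordan block has size 1, contributing (x + 5)
  λ = -1: largest Jordan block has size 1, contributing (x + 1)

So m_A(x) = (x + 1)*(x + 5) = x^2 + 6*x + 5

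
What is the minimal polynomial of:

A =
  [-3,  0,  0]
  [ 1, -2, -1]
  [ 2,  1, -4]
x^3 + 9*x^2 + 27*x + 27

The characteristic polynomial is χ_A(x) = (x + 3)^3, so the eigenvalues are known. The minimal polynomial is
  m_A(x) = Π_λ (x − λ)^{k_λ}
where k_λ is the size of the *largest* Jordan block for λ (equivalently, the smallest k with (A − λI)^k v = 0 for every generalised eigenvector v of λ).

  λ = -3: largest Jordan block has size 3, contributing (x + 3)^3

So m_A(x) = (x + 3)^3 = x^3 + 9*x^2 + 27*x + 27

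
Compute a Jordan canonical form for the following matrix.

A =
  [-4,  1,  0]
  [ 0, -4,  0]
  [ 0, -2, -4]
J_2(-4) ⊕ J_1(-4)

The characteristic polynomial is
  det(x·I − A) = x^3 + 12*x^2 + 48*x + 64 = (x + 4)^3

Eigenvalues and multiplicities (the geometric multiplicity of λ is n − rank(A − λI), which equals the number of Jordan blocks for λ):
  λ = -4: algebraic multiplicity = 3, geometric multiplicity = 2

Determining the block sizes for each eigenvalue:
  λ = -4: 2 blocks summing to 3 forces exactly one block of size 2 and the rest size 1 → block sizes [2, 1]

Assembling the blocks gives a Jordan form
J =
  [-4,  1,  0]
  [ 0, -4,  0]
  [ 0,  0, -4]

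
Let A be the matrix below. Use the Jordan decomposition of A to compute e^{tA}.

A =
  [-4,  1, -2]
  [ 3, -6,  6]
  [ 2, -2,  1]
e^{tA} =
  [-t*exp(-3*t) + exp(-3*t), t*exp(-3*t), -2*t*exp(-3*t)]
  [3*t*exp(-3*t), -3*t*exp(-3*t) + exp(-3*t), 6*t*exp(-3*t)]
  [2*t*exp(-3*t), -2*t*exp(-3*t), 4*t*exp(-3*t) + exp(-3*t)]

Strategy: write A = P · J · P⁻¹ where J is a Jordan canonical form, so e^{tA} = P · e^{tJ} · P⁻¹, and e^{tJ} can be computed block-by-block.

A has Jordan form
J =
  [-3,  1,  0]
  [ 0, -3,  0]
  [ 0,  0, -3]
(up to reordering of blocks).

Per-block formulas:
  For a 2×2 Jordan block J_2(-3): exp(t · J_2(-3)) = e^(-3t)·(I + t·N), where N is the 2×2 nilpotent shift.
  For a 1×1 block at λ = -3: exp(t · [-3]) = [e^(-3t)].

After assembling e^{tJ} and conjugating by P, we get:

e^{tA} =
  [-t*exp(-3*t) + exp(-3*t), t*exp(-3*t), -2*t*exp(-3*t)]
  [3*t*exp(-3*t), -3*t*exp(-3*t) + exp(-3*t), 6*t*exp(-3*t)]
  [2*t*exp(-3*t), -2*t*exp(-3*t), 4*t*exp(-3*t) + exp(-3*t)]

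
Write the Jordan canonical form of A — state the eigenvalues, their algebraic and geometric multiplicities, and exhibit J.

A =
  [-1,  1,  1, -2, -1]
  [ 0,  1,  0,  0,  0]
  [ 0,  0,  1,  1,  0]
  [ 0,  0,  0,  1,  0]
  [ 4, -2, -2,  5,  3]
J_2(1) ⊕ J_2(1) ⊕ J_1(1)

The characteristic polynomial is
  det(x·I − A) = x^5 - 5*x^4 + 10*x^3 - 10*x^2 + 5*x - 1 = (x - 1)^5

Eigenvalues and multiplicities (the geometric multiplicity of λ is n − rank(A − λI), which equals the number of Jordan blocks for λ):
  λ = 1: algebraic multiplicity = 5, geometric multiplicity = 3

Determining the block sizes for each eigenvalue:
  λ = 1: with am = 5 and gm = 3, the partition is not yet determined (e.g. several partitions of 5 into 3 parts exist). Let N = A − (1)·I. Computing rank(N^1) = 2, rank(N^2) = 0; the number of blocks of size ≥ j is rank(N^{j−1}) − rank(N^j), giving [3, 2]. So we have 2 block(s) of size 2, 1 block(s) of size 1 → block sizes [2, 2, 1]

Assembling the blocks gives a Jordan form
J =
  [1, 1, 0, 0, 0]
  [0, 1, 0, 0, 0]
  [0, 0, 1, 1, 0]
  [0, 0, 0, 1, 0]
  [0, 0, 0, 0, 1]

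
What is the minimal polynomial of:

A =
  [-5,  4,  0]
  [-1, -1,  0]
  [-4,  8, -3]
x^2 + 6*x + 9

The characteristic polynomial is χ_A(x) = (x + 3)^3, so the eigenvalues are known. The minimal polynomial is
  m_A(x) = Π_λ (x − λ)^{k_λ}
where k_λ is the size of the *largest* Jordan block for λ (equivalently, the smallest k with (A − λI)^k v = 0 for every generalised eigenvector v of λ).

  λ = -3: largest Jordan block has size 2, contributing (x + 3)^2

So m_A(x) = (x + 3)^2 = x^2 + 6*x + 9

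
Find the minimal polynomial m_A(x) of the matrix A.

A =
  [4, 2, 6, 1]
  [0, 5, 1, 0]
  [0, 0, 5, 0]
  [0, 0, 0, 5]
x^3 - 14*x^2 + 65*x - 100

The characteristic polynomial is χ_A(x) = (x - 5)^3*(x - 4), so the eigenvalues are known. The minimal polynomial is
  m_A(x) = Π_λ (x − λ)^{k_λ}
where k_λ is the size of the *largest* Jordan block for λ (equivalently, the smallest k with (A − λI)^k v = 0 for every generalised eigenvector v of λ).

  λ = 4: largest Jordan block has size 1, contributing (x − 4)
  λ = 5: largest Jordan block has size 2, contributing (x − 5)^2

So m_A(x) = (x - 5)^2*(x - 4) = x^3 - 14*x^2 + 65*x - 100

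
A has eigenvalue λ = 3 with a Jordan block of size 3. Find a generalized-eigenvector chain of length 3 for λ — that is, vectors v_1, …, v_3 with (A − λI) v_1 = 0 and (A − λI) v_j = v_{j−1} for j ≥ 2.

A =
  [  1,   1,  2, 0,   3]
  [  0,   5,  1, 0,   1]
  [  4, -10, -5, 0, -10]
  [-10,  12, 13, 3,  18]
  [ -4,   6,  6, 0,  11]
A Jordan chain for λ = 3 of length 3:
v_1 = (-2, 0, 4, -8, -4)ᵀ
v_2 = (1, 2, -10, 12, 6)ᵀ
v_3 = (0, 1, 0, 0, 0)ᵀ

Let N = A − (3)·I. We want v_3 with N^3 v_3 = 0 but N^2 v_3 ≠ 0; then v_{j-1} := N · v_j for j = 3, …, 2.

Pick v_3 = (0, 1, 0, 0, 0)ᵀ.
Then v_2 = N · v_3 = (1, 2, -10, 12, 6)ᵀ.
Then v_1 = N · v_2 = (-2, 0, 4, -8, -4)ᵀ.

Sanity check: (A − (3)·I) v_1 = (0, 0, 0, 0, 0)ᵀ = 0. ✓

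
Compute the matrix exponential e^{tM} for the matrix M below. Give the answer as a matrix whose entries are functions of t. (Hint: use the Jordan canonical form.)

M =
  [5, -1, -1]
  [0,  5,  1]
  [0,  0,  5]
e^{tM} =
  [exp(5*t), -t*exp(5*t), -t^2*exp(5*t)/2 - t*exp(5*t)]
  [0, exp(5*t), t*exp(5*t)]
  [0, 0, exp(5*t)]

Strategy: write M = P · J · P⁻¹ where J is a Jordan canonical form, so e^{tM} = P · e^{tJ} · P⁻¹, and e^{tJ} can be computed block-by-block.

M has Jordan form
J =
  [5, 1, 0]
  [0, 5, 1]
  [0, 0, 5]
(up to reordering of blocks).

Per-block formulas:
  For a 3×3 Jordan block J_3(5): exp(t · J_3(5)) = e^(5t)·(I + t·N + (t^2/2)·N^2), where N is the 3×3 nilpotent shift.

After assembling e^{tJ} and conjugating by P, we get:

e^{tM} =
  [exp(5*t), -t*exp(5*t), -t^2*exp(5*t)/2 - t*exp(5*t)]
  [0, exp(5*t), t*exp(5*t)]
  [0, 0, exp(5*t)]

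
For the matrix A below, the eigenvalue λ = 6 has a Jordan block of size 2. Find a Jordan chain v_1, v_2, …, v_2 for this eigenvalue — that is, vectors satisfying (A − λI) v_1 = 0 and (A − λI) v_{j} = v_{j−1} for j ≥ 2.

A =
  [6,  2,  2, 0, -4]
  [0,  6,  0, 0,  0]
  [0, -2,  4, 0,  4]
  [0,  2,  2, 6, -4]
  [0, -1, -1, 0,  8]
A Jordan chain for λ = 6 of length 2:
v_1 = (2, 0, -2, 2, -1)ᵀ
v_2 = (0, 1, 0, 0, 0)ᵀ

Let N = A − (6)·I. We want v_2 with N^2 v_2 = 0 but N^1 v_2 ≠ 0; then v_{j-1} := N · v_j for j = 2, …, 2.

Pick v_2 = (0, 1, 0, 0, 0)ᵀ.
Then v_1 = N · v_2 = (2, 0, -2, 2, -1)ᵀ.

Sanity check: (A − (6)·I) v_1 = (0, 0, 0, 0, 0)ᵀ = 0. ✓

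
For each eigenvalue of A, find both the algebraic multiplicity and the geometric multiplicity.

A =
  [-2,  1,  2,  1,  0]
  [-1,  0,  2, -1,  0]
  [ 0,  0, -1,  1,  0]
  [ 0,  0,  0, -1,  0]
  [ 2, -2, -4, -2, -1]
λ = -1: alg = 5, geom = 3

Step 1 — factor the characteristic polynomial to read off the algebraic multiplicities:
  χ_A(x) = (x + 1)^5

Step 2 — compute geometric multiplicities via the rank-nullity identity g(λ) = n − rank(A − λI):
  rank(A − (-1)·I) = 2, so dim ker(A − (-1)·I) = n − 2 = 3

Summary:
  λ = -1: algebraic multiplicity = 5, geometric multiplicity = 3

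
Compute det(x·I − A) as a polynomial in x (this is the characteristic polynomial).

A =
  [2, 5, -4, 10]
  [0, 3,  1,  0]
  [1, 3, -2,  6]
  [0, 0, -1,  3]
x^4 - 6*x^3 + 12*x^2 - 10*x + 3

Expanding det(x·I − A) (e.g. by cofactor expansion or by noting that A is similar to its Jordan form J, which has the same characteristic polynomial as A) gives
  χ_A(x) = x^4 - 6*x^3 + 12*x^2 - 10*x + 3
which factors as (x - 3)*(x - 1)^3. The eigenvalues (with algebraic multiplicities) are λ = 1 with multiplicity 3, λ = 3 with multiplicity 1.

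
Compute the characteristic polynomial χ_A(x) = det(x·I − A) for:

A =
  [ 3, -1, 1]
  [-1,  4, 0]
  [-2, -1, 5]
x^3 - 12*x^2 + 48*x - 64

Expanding det(x·I − A) (e.g. by cofactor expansion or by noting that A is similar to its Jordan form J, which has the same characteristic polynomial as A) gives
  χ_A(x) = x^3 - 12*x^2 + 48*x - 64
which factors as (x - 4)^3. The eigenvalues (with algebraic multiplicities) are λ = 4 with multiplicity 3.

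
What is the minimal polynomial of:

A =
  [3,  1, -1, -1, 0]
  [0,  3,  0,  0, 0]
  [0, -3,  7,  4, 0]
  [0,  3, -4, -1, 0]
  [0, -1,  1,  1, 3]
x^2 - 6*x + 9

The characteristic polynomial is χ_A(x) = (x - 3)^5, so the eigenvalues are known. The minimal polynomial is
  m_A(x) = Π_λ (x − λ)^{k_λ}
where k_λ is the size of the *largest* Jordan block for λ (equivalently, the smallest k with (A − λI)^k v = 0 for every generalised eigenvector v of λ).

  λ = 3: largest Jordan block has size 2, contributing (x − 3)^2

So m_A(x) = (x - 3)^2 = x^2 - 6*x + 9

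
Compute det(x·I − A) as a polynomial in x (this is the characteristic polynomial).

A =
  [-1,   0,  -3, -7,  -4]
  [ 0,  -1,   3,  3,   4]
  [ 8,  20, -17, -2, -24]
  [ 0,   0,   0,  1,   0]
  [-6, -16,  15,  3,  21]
x^5 - 3*x^4 + 2*x^3 + 2*x^2 - 3*x + 1

Expanding det(x·I − A) (e.g. by cofactor expansion or by noting that A is similar to its Jordan form J, which has the same characteristic polynomial as A) gives
  χ_A(x) = x^5 - 3*x^4 + 2*x^3 + 2*x^2 - 3*x + 1
which factors as (x - 1)^4*(x + 1). The eigenvalues (with algebraic multiplicities) are λ = -1 with multiplicity 1, λ = 1 with multiplicity 4.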